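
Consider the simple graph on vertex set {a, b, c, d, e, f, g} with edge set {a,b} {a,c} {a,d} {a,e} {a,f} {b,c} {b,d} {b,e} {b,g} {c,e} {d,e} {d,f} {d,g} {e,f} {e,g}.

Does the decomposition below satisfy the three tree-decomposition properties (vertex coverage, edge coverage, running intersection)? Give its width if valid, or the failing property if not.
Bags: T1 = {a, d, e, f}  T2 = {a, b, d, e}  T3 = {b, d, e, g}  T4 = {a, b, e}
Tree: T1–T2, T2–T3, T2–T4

No — vertex c appears in no bag.

A tree decomposition must satisfy three properties: every vertex lies in some bag; for every edge, both endpoints lie together in some bag; and for every vertex, the bags containing it form a connected subtree. Here vertex c appears in no bag, so the decomposition is invalid.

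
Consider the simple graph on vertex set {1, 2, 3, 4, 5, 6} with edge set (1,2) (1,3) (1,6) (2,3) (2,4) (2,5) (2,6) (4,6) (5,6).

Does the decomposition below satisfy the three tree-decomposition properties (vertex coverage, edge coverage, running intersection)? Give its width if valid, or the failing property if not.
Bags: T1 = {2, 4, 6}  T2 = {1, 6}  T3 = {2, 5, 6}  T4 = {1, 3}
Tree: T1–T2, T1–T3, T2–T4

No — edge (2,1) lies in no bag.

A tree decomposition must satisfy three properties: every vertex lies in some bag; for every edge, both endpoints lie together in some bag; and for every vertex, the bags containing it form a connected subtree. Here edge (2,1) lies in no bag, so the decomposition is invalid.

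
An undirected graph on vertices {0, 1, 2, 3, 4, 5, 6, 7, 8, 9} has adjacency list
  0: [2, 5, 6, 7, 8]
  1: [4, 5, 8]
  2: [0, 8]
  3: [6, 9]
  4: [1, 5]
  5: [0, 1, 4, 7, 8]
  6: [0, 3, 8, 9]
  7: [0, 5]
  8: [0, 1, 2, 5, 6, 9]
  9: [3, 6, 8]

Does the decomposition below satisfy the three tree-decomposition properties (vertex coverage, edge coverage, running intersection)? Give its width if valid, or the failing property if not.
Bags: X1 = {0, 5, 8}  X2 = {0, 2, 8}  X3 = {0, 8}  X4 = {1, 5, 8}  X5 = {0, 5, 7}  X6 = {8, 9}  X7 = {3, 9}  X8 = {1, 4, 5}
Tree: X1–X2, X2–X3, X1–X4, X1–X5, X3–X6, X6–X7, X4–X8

A tree decomposition must satisfy three properties: every vertex lies in some bag; for every edge, both endpoints lie together in some bag; and for every vertex, the bags containing it form a connected subtree. Here vertex 6 appears in no bag, so the decomposition is invalid.

No — vertex 6 appears in no bag.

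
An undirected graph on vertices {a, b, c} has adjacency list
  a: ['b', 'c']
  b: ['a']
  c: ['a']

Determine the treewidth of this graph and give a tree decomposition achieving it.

Treewidth 1.
One such decomposition:
Bags: B1 = {a, b}  B2 = {a, c}
Tree: B1–B2

The largest bag has 2 vertices, giving width 1; this decomposition certifies tw(G) ≤ 1. Any graph with an edge has treewidth ≥ 1, and G has the edge b–a. Therefore the treewidth is 1.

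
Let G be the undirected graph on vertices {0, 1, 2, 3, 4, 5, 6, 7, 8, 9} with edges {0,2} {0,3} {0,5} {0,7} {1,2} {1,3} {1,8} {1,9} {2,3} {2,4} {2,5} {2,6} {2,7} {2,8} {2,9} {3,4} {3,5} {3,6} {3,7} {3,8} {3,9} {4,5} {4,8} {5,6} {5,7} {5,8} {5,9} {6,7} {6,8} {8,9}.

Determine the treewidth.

A width-4 tree decomposition is:
Bags: B1 = {2, 3, 5, 6, 8}  B2 = {2, 3, 5, 6, 7}  B3 = {0, 2, 3, 5, 7}  B4 = {2, 3, 4, 5, 8}  B5 = {2, 3, 5, 8, 9}  B6 = {1, 2, 3, 8, 9}
Tree: B1–B2, B2–B3, B1–B4, B1–B5, B5–B6
Every bag has size at most 5, so the width is 5 − 1 = 4 and tw(G) ≤ 4. Conversely, {1, 2, 3, 8, 9} is a clique of size 5, and the vertices of any clique must share a bag in every tree decomposition; so some bag has ≥ 5 vertices and tw(G) ≥ 4. Therefore the treewidth is 4.

4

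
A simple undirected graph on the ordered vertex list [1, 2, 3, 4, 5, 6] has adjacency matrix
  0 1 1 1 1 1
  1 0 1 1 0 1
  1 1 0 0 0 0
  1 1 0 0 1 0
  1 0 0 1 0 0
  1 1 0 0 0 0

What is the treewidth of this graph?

2

A width-2 tree decomposition is:
Bags: B1 = {1, 2, 6}  B2 = {1, 2, 4}  B3 = {1, 4, 5}  B4 = {1, 2, 3}
Tree: B1–B2, B2–B3, B1–B4
Each bag holds 3 vertices, so the decomposition has width 2, which upper-bounds the treewidth. Conversely, {1, 2, 3} is a clique of size 3, and the vertices of any clique must share a bag in every tree decomposition; so some bag has ≥ 3 vertices and tw(G) ≥ 2. The upper and lower bounds meet at 2, so that is the treewidth.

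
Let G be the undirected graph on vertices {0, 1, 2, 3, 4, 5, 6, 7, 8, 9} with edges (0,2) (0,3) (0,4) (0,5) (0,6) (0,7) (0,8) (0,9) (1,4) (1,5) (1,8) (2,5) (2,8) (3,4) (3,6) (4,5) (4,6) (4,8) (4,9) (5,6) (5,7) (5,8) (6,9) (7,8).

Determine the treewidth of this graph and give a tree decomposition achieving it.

Every bag has size at most 4, so the width is 4 − 1 = 3 and tw(G) ≤ 3. Conversely, {0, 2, 5, 8} is a clique of size 4, and the vertices of any clique must share a bag in every tree decomposition; so some bag has ≥ 4 vertices and tw(G) ≥ 3. Combining the bounds, tw(G) = 3.

Treewidth 3.
One such decomposition:
Bags: B1 = {0, 4, 5, 6}  B2 = {0, 3, 4, 6}  B3 = {0, 4, 5, 8}  B4 = {0, 4, 6, 9}  B5 = {0, 2, 5, 8}  B6 = {0, 5, 7, 8}  B7 = {1, 4, 5, 8}
Tree: B1–B2, B1–B3, B1–B4, B3–B5, B5–B6, B3–B7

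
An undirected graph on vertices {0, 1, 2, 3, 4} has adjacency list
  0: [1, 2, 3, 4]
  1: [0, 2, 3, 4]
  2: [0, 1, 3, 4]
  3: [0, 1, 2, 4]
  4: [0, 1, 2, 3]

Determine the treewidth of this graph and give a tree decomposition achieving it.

Treewidth 4.
Bags: B1 = {0, 1, 2, 3, 4}
Tree: (single bag)

A single bag containing all 5 vertices is trivially a valid decomposition of width 4. For the lower bound, the 5 vertices {0, 1, 2, 3, 4} are pairwise adjacent, and any tree decomposition puts a clique entirely inside one bag — forcing width ≥ 4. The upper and lower bounds meet at 4, so that is the treewidth.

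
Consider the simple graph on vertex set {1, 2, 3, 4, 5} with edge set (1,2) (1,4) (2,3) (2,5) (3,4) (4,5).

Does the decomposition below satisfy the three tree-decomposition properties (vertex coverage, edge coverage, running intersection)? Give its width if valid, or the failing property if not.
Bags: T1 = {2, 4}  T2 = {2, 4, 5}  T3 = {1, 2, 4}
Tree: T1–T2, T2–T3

A tree decomposition must satisfy three properties: every vertex lies in some bag; for every edge, both endpoints lie together in some bag; and for every vertex, the bags containing it form a connected subtree. Here vertex 3 appears in no bag, so the decomposition is invalid.

No — vertex 3 appears in no bag.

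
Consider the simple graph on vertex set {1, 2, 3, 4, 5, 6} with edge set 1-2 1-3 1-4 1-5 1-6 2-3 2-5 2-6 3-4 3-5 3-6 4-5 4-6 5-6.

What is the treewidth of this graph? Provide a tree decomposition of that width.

Each bag holds 5 vertices, so the decomposition has width 4, which upper-bounds the treewidth. For the lower bound, the 5 vertices {1, 2, 3, 5, 6} are pairwise adjacent, and any tree decomposition puts a clique entirely inside one bag — forcing width ≥ 4. Hence tw(G) = 4 exactly.

Treewidth 4.
One such decomposition:
Bags: B1 = {1, 3, 4, 5, 6}  B2 = {1, 2, 3, 5, 6}
Tree: B1–B2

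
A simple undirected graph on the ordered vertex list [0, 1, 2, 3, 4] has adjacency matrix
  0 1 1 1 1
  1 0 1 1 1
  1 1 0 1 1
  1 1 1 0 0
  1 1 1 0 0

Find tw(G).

A width-3 tree decomposition is:
Bags: B1 = {0, 1, 2, 3}  B2 = {0, 1, 2, 4}
Tree: B1–B2
Every bag has size at most 4, so the width is 4 − 1 = 3 and tw(G) ≤ 3. On the other hand G contains the 4-clique {0, 1, 2, 3}. A clique must lie in a single bag of any decomposition, so no decomposition can have width below 3. Therefore the treewidth is 3.

3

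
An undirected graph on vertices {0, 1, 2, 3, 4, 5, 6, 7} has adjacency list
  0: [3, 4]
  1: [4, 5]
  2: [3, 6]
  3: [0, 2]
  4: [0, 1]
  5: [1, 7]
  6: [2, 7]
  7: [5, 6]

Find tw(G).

2

A width-2 tree decomposition is:
Bags: B1 = {0, 1, 4}  B2 = {0, 1, 3}  B3 = {1, 2, 3}  B4 = {1, 2, 6}  B5 = {1, 6, 7}  B6 = {1, 5, 7}
Tree: B1–B2, B2–B3, B3–B4, B4–B5, B5–B6
Each bag holds 3 vertices, so the decomposition has width 2, which upper-bounds the treewidth. Since 1–4–0–3–2–6–7–5–1 is a cycle in G, G is not acyclic. Forests are exactly the graphs of treewidth ≤ 1, so tw(G) ≥ 2. Combining the bounds, tw(G) = 2.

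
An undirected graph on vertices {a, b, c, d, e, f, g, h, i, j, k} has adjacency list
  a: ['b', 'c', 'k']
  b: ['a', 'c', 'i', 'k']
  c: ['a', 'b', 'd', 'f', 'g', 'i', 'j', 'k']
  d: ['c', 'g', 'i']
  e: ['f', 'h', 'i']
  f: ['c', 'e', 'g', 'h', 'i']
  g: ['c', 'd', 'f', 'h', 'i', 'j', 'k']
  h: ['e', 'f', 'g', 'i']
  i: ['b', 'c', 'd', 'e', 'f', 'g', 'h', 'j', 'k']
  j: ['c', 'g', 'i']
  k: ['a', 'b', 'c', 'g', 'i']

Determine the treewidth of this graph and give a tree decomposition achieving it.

Treewidth 3.
One such decomposition:
Bags: B1 = {f, g, h, i}  B2 = {c, f, g, i}  B3 = {c, g, i, k}  B4 = {b, c, i, k}  B5 = {c, g, i, j}  B6 = {c, d, g, i}  B7 = {e, f, h, i}  B8 = {a, b, c, k}
Tree: B1–B2, B2–B3, B3–B4, B3–B5, B2–B6, B1–B7, B4–B8

Each bag holds 4 vertices, so the decomposition has width 3, which upper-bounds the treewidth. For the lower bound, the 4 vertices {a, b, c, k} are pairwise adjacent, and any tree decomposition puts a clique entirely inside one bag — forcing width ≥ 3. Combining the bounds, tw(G) = 3.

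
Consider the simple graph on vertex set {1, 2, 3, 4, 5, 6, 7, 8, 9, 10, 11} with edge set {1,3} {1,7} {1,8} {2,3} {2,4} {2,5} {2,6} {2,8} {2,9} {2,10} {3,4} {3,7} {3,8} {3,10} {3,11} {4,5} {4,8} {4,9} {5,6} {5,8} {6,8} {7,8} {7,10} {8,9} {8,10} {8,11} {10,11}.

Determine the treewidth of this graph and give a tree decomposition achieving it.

Every bag has size at most 4, so the width is 4 − 1 = 3 and tw(G) ≤ 3. For the lower bound, the 4 vertices {1, 3, 7, 8} are pairwise adjacent, and any tree decomposition puts a clique entirely inside one bag — forcing width ≥ 3. Therefore the treewidth is 3.

Treewidth 3.
Bags: B1 = {1, 3, 7, 8}  B2 = {3, 7, 8, 10}  B3 = {2, 3, 8, 10}  B4 = {2, 3, 4, 8}  B5 = {2, 4, 5, 8}  B6 = {3, 8, 10, 11}  B7 = {2, 4, 8, 9}  B8 = {2, 5, 6, 8}
Tree: B1–B2, B2–B3, B3–B4, B4–B5, B2–B6, B4–B7, B5–B8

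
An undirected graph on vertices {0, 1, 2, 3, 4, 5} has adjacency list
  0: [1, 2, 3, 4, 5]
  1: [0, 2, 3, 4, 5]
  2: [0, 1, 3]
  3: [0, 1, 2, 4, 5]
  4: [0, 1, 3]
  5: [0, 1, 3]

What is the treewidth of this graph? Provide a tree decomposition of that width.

Every bag has size at most 4, so the width is 4 − 1 = 3 and tw(G) ≤ 3. For the lower bound, the 4 vertices {0, 1, 2, 3} are pairwise adjacent, and any tree decomposition puts a clique entirely inside one bag — forcing width ≥ 3. Therefore the treewidth is 3.

Treewidth 3.
One optimal decomposition is:
Bags: B1 = {0, 1, 3, 5}  B2 = {0, 1, 3, 4}  B3 = {0, 1, 2, 3}
Tree: B1–B2, B1–B3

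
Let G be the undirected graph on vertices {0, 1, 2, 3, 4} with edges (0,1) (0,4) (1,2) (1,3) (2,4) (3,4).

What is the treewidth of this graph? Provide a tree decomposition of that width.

Each bag holds 3 vertices, so the decomposition has width 2, which upper-bounds the treewidth. Since 3–1–2–4–3 is a cycle in G, G is not acyclic. Forests are exactly the graphs of treewidth ≤ 1, so tw(G) ≥ 2. Combining the bounds, tw(G) = 2.

Treewidth 2.
One optimal decomposition is:
Bags: B1 = {1, 3, 4}  B2 = {1, 2, 4}  B3 = {0, 1, 4}
Tree: B1–B2, B2–B3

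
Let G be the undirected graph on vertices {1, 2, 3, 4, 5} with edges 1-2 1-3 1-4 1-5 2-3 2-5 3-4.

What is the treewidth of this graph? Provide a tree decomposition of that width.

Each bag holds 3 vertices, so the decomposition has width 2, which upper-bounds the treewidth. On the other hand G contains the 3-clique {1, 2, 3}. A clique must lie in a single bag of any decomposition, so no decomposition can have width below 2. Therefore the treewidth is 2.

Treewidth 2.
One such decomposition:
Bags: B1 = {1, 3, 4}  B2 = {1, 2, 3}  B3 = {1, 2, 5}
Tree: B1–B2, B2–B3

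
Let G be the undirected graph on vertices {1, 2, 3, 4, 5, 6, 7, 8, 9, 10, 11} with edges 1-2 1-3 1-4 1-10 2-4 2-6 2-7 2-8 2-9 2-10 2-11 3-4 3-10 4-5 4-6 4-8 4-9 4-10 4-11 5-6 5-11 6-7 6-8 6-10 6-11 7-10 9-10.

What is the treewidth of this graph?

3

A width-3 tree decomposition is:
Bags: B1 = {1, 2, 4, 10}  B2 = {2, 4, 6, 10}  B3 = {2, 4, 6, 8}  B4 = {2, 4, 6, 11}  B5 = {1, 3, 4, 10}  B6 = {2, 6, 7, 10}  B7 = {4, 5, 6, 11}  B8 = {2, 4, 9, 10}
Tree: B1–B2, B2–B3, B2–B4, B1–B5, B2–B6, B4–B7, B2–B8
Each bag holds 4 vertices, so the decomposition has width 3, which upper-bounds the treewidth. For the lower bound, the 4 vertices {1, 2, 4, 10} are pairwise adjacent, and any tree decomposition puts a clique entirely inside one bag — forcing width ≥ 3. Hence tw(G) = 3 exactly.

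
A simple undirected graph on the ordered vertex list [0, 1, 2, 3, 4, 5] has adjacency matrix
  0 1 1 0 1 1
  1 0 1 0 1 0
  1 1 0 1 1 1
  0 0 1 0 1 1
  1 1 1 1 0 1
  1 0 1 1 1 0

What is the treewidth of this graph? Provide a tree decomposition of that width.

The largest bag has 4 vertices, giving width 3; this decomposition certifies tw(G) ≤ 3. Conversely, {0, 1, 2, 4} is a clique of size 4, and the vertices of any clique must share a bag in every tree decomposition; so some bag has ≥ 4 vertices and tw(G) ≥ 3. Hence tw(G) = 3 exactly.

Treewidth 3.
One such decomposition:
Bags: B1 = {0, 2, 4, 5}  B2 = {0, 1, 2, 4}  B3 = {2, 3, 4, 5}
Tree: B1–B2, B1–B3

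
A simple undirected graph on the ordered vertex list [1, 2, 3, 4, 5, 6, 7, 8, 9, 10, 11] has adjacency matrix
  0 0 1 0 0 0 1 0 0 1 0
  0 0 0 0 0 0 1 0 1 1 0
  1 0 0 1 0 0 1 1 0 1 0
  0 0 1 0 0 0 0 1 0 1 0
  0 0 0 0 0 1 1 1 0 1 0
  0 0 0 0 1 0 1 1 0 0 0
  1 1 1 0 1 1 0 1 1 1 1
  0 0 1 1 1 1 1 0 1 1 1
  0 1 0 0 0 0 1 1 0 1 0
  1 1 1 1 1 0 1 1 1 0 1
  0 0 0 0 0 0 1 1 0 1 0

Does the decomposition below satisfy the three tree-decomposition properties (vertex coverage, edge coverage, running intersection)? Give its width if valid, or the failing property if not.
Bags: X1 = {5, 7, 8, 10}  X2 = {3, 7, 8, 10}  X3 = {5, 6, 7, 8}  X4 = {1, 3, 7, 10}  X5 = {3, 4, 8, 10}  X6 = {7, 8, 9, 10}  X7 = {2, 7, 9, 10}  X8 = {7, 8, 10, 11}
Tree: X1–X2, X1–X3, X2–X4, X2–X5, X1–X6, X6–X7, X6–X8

Yes; width 3.

Vertex coverage: the bags together contain {1, 2, 3, 4, 5, 6, 7, 8, 9, 10, 11}, the full vertex set. Edge coverage: each edge of G has both endpoints in at least one bag. Running intersection: for every vertex, the bags containing it form a connected subtree. All three properties hold, so this is a valid tree decomposition of width max|bag| − 1 = 3, and hence tw(G) ≤ 3.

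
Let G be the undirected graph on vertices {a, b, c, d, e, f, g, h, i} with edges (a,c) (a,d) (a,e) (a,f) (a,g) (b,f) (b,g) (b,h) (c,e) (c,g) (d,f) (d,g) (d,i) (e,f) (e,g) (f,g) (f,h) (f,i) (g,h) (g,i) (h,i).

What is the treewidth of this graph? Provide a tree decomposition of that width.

Each bag holds 4 vertices, so the decomposition has width 3, which upper-bounds the treewidth. On the other hand G contains the 4-clique {a, c, e, g}. A clique must lie in a single bag of any decomposition, so no decomposition can have width below 3. The upper and lower bounds meet at 3, so that is the treewidth.

Treewidth 3.
One optimal decomposition is:
Bags: B1 = {d, f, g, i}  B2 = {f, g, h, i}  B3 = {a, d, f, g}  B4 = {a, e, f, g}  B5 = {b, f, g, h}  B6 = {a, c, e, g}
Tree: B1–B2, B1–B3, B3–B4, B2–B5, B4–B6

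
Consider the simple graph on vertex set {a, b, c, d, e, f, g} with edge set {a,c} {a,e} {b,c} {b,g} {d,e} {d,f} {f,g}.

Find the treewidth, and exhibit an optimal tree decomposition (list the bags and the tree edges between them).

Treewidth 2.
Bags: B1 = {b, c, g}  B2 = {c, f, g}  B3 = {c, d, f}  B4 = {c, d, e}  B5 = {a, c, e}
Tree: B1–B2, B2–B3, B3–B4, B4–B5

Each bag holds 3 vertices, so the decomposition has width 2, which upper-bounds the treewidth. The edges c–b–g–f–d–e–a–c form a cycle, so G is not a tree and its treewidth is at least 2. The upper and lower bounds meet at 2, so that is the treewidth.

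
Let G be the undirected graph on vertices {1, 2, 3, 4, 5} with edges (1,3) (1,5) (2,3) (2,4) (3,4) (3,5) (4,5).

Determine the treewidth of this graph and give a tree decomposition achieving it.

Treewidth 2.
One such decomposition:
Bags: B1 = {1, 3, 5}  B2 = {3, 4, 5}  B3 = {2, 3, 4}
Tree: B1–B2, B2–B3

Every bag has size at most 3, so the width is 3 − 1 = 2 and tw(G) ≤ 2. On the other hand G contains the 3-clique {1, 3, 5}. A clique must lie in a single bag of any decomposition, so no decomposition can have width below 2. Hence tw(G) = 2 exactly.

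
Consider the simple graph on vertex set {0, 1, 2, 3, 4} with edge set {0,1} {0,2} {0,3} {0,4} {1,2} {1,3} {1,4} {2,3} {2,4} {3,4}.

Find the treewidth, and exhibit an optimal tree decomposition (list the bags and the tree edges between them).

Treewidth 4.
One optimal decomposition is:
Bags: B1 = {0, 1, 2, 3, 4}
Tree: (single bag)

A single bag containing all 5 vertices is trivially a valid decomposition of width 4. On the other hand G contains the 5-clique {0, 1, 2, 3, 4}. A clique must lie in a single bag of any decomposition, so no decomposition can have width below 4. Hence tw(G) = 4 exactly.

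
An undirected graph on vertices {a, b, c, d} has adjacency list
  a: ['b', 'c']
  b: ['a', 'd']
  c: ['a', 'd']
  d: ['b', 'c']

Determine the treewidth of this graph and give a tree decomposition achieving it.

Each bag holds 3 vertices, so the decomposition has width 2, which upper-bounds the treewidth. The edges a–c–d–b–a form a cycle, so G is not a tree and its treewidth is at least 2. The upper and lower bounds meet at 2, so that is the treewidth.

Treewidth 2.
One optimal decomposition is:
Bags: B1 = {a, c, d}  B2 = {a, b, d}
Tree: B1–B2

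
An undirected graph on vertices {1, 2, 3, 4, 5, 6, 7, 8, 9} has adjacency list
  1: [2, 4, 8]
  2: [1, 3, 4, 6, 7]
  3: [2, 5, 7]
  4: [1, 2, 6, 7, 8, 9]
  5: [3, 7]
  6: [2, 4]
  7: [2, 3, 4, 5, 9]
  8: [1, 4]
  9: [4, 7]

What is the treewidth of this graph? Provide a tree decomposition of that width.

Treewidth 2.
One such decomposition:
Bags: B1 = {4, 7, 9}  B2 = {2, 4, 7}  B3 = {2, 3, 7}  B4 = {1, 2, 4}  B5 = {1, 4, 8}  B6 = {2, 4, 6}  B7 = {3, 5, 7}
Tree: B1–B2, B2–B3, B2–B4, B4–B5, B4–B6, B3–B7

Each bag holds 3 vertices, so the decomposition has width 2, which upper-bounds the treewidth. On the other hand G contains the 3-clique {2, 3, 7}. A clique must lie in a single bag of any decomposition, so no decomposition can have width below 2. Combining the bounds, tw(G) = 2.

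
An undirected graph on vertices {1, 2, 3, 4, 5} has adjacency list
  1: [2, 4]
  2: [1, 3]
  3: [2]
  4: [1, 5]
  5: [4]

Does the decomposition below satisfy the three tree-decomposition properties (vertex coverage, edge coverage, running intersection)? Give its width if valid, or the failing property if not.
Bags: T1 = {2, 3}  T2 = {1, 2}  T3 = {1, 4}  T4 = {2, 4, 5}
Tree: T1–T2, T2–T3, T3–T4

No — bags containing vertex 2 are not connected in the tree.

A tree decomposition must satisfy three properties: every vertex lies in some bag; for every edge, both endpoints lie together in some bag; and for every vertex, the bags containing it form a connected subtree. Here bags containing vertex 2 are not connected in the tree, so the decomposition is invalid.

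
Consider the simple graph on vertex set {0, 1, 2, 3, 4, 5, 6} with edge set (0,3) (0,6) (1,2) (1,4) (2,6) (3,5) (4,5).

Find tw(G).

2

A width-2 tree decomposition is:
Bags: B1 = {1, 2, 6}  B2 = {1, 4, 6}  B3 = {4, 5, 6}  B4 = {3, 5, 6}  B5 = {0, 3, 6}
Tree: B1–B2, B2–B3, B3–B4, B4–B5
The largest bag has 3 vertices, giving width 2; this decomposition certifies tw(G) ≤ 2. The edges 6–2–1–4–5–3–0–6 form a cycle, so G is not a tree and its treewidth is at least 2. Therefore the treewidth is 2.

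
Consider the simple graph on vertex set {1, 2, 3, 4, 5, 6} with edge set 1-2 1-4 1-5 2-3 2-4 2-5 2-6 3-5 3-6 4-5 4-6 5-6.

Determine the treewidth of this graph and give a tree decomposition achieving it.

Every bag has size at most 4, so the width is 4 − 1 = 3 and tw(G) ≤ 3. Conversely, {2, 3, 5, 6} is a clique of size 4, and the vertices of any clique must share a bag in every tree decomposition; so some bag has ≥ 4 vertices and tw(G) ≥ 3. Therefore the treewidth is 3.

Treewidth 3.
One optimal decomposition is:
Bags: B1 = {2, 4, 5, 6}  B2 = {2, 3, 5, 6}  B3 = {1, 2, 4, 5}
Tree: B1–B2, B1–B3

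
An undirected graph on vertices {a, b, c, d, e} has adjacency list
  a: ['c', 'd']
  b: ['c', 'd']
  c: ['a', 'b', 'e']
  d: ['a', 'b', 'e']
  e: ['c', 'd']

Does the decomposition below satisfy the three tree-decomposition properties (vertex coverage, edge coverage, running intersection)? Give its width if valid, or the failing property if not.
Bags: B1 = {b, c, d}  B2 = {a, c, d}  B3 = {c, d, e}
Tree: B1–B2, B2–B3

Yes; width 2.

Vertex coverage: the bags together contain {a, b, c, d, e}, the full vertex set. Edge coverage: each edge of G has both endpoints in at least one bag. Running intersection: for every vertex, the bags containing it form a connected subtree. All three properties hold, so this is a valid tree decomposition of width max|bag| − 1 = 2, and hence tw(G) ≤ 2.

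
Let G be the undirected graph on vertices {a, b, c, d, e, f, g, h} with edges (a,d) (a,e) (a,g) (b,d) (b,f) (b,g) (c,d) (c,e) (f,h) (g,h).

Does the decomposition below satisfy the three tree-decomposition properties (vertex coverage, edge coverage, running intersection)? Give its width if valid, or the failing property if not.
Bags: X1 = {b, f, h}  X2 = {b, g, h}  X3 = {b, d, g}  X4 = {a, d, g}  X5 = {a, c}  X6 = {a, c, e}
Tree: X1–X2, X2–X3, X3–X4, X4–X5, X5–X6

A tree decomposition must satisfy three properties: every vertex lies in some bag; for every edge, both endpoints lie together in some bag; and for every vertex, the bags containing it form a connected subtree. Here edge (d,c) lies in no bag, so the decomposition is invalid.

No — edge (d,c) lies in no bag.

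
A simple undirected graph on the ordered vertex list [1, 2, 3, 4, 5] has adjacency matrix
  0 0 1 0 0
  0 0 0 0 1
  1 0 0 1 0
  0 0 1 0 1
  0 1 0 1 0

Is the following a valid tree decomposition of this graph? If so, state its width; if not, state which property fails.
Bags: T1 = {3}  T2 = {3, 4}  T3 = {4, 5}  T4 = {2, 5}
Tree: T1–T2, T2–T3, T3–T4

A tree decomposition must satisfy three properties: every vertex lies in some bag; for every edge, both endpoints lie together in some bag; and for every vertex, the bags containing it form a connected subtree. Here vertex 1 appears in no bag, so the decomposition is invalid.

No — vertex 1 appears in no bag.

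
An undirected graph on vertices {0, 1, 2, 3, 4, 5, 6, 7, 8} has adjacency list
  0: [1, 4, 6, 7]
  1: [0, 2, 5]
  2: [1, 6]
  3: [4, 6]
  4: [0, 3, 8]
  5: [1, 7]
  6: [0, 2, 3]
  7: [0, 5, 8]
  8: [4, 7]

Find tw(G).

A width-3 tree decomposition is:
Bags: B1 = {2, 3, 4, 6}  B2 = {0, 2, 4, 6}  B3 = {0, 1, 2, 4}  B4 = {0, 1, 4, 8}  B5 = {0, 1, 7, 8}  B6 = {1, 5, 7, 8}
Tree: B1–B2, B2–B3, B3–B4, B4–B5, B5–B6
The largest bag has 4 vertices, giving width 3; this decomposition certifies tw(G) ≤ 3. For the lower bound: the 4 vertex sets {2,3,6}, {4}, {0}, {1,5,7,8} are disjoint, each induces a connected subgraph, and every pair is joined by at least one edge of G. Contracting each set to a single vertex therefore yields K_{4} as a minor, and since treewidth is minor-monotone, tw(G) ≥ tw(K_{4}) = 3. The upper and lower bounds meet at 3, so that is the treewidth.

3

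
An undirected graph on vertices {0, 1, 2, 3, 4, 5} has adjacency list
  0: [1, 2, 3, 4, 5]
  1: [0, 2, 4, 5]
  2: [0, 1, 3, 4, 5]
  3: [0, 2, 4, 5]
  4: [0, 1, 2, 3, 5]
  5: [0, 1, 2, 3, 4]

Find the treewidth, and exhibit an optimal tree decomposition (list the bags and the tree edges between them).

Each bag holds 5 vertices, so the decomposition has width 4, which upper-bounds the treewidth. On the other hand G contains the 5-clique {0, 1, 2, 4, 5}. A clique must lie in a single bag of any decomposition, so no decomposition can have width below 4. Combining the bounds, tw(G) = 4.

Treewidth 4.
One such decomposition:
Bags: B1 = {0, 2, 3, 4, 5}  B2 = {0, 1, 2, 4, 5}
Tree: B1–B2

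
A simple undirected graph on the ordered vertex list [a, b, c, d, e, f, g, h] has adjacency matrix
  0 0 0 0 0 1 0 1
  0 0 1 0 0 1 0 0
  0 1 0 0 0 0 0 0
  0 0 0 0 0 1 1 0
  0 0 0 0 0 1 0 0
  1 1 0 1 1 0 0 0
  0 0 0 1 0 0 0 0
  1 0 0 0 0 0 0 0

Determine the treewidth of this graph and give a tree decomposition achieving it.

Each bag holds 2 vertices, so the decomposition has width 1, which upper-bounds the treewidth. Since G has at least one edge (e.g. e–f), it is not an edgeless graph, so tw(G) ≥ 1. Therefore the treewidth is 1.

Treewidth 1.
One such decomposition:
Bags: B1 = {e, f}  B2 = {b, f}  B3 = {b, c}  B4 = {a, f}  B5 = {d, f}  B6 = {d, g}  B7 = {a, h}
Tree: B1–B2, B2–B3, B2–B4, B2–B5, B5–B6, B4–B7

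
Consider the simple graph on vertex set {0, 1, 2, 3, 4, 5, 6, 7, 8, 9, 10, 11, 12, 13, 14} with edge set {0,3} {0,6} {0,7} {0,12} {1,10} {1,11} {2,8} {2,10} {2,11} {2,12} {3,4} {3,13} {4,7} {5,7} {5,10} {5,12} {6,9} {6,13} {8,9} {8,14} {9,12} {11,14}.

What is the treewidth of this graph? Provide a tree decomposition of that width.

The largest bag has 4 vertices, giving width 3; this decomposition certifies tw(G) ≤ 3. For the lower bound: the 4 vertex sets {3,4,13}, {6}, {0}, {5,7,9,12} are disjoint, each induces a connected subgraph, and every pair is joined by at least one edge of G. Contracting each set to a single vertex therefore yields K_{4} as a minor, and since treewidth is minor-monotone, tw(G) ≥ tw(K_{4}) = 3. Hence tw(G) = 3 exactly.

Treewidth 3.
Bags: B1 = {3, 4, 6, 13}  B2 = {0, 3, 4, 6}  B3 = {0, 4, 6, 7}  B4 = {0, 6, 7, 9}  B5 = {0, 7, 9, 12}  B6 = {5, 7, 9, 12}  B7 = {5, 8, 9, 12}  B8 = {2, 5, 8, 12}  B9 = {2, 5, 8, 10}  B10 = {2, 8, 10, 14}  B11 = {2, 10, 11, 14}  B12 = {1, 10, 11, 14}
Tree: B1–B2, B2–B3, B3–B4, B4–B5, B5–B6, B6–B7, B7–B8, B8–B9, B9–B10, B10–B11, B11–B12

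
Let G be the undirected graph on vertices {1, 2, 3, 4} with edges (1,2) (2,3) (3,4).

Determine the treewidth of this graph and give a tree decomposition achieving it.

Treewidth 1.
One optimal decomposition is:
Bags: B1 = {2, 3}  B2 = {1, 2}  B3 = {3, 4}
Tree: B1–B2, B1–B3

Every bag has size at most 2, so the width is 2 − 1 = 1 and tw(G) ≤ 1. Any graph with an edge has treewidth ≥ 1, and G has the edge 3–2. The upper and lower bounds meet at 1, so that is the treewidth.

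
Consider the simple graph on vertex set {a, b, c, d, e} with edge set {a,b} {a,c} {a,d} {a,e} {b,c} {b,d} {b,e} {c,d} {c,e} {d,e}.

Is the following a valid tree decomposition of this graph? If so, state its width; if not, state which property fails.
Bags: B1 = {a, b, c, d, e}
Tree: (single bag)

Yes; width 4.

Vertex coverage: the bags together contain {a, b, c, d, e}, the full vertex set. Edge coverage: each edge of G has both endpoints in at least one bag. Running intersection: for every vertex, the bags containing it form a connected subtree. All three properties hold, so this is a valid tree decomposition of width max|bag| − 1 = 4, and hence tw(G) ≤ 4.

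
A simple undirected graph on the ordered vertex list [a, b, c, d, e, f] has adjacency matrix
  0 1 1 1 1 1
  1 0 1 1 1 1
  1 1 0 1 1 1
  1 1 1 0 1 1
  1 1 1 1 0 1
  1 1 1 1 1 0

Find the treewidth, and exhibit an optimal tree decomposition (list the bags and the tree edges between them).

A single bag containing all 6 vertices is trivially a valid decomposition of width 5. On the other hand G contains the 6-clique {a, b, c, d, e, f}. A clique must lie in a single bag of any decomposition, so no decomposition can have width below 5. Combining the bounds, tw(G) = 5.

Treewidth 5.
One such decomposition:
Bags: B1 = {a, b, c, d, e, f}
Tree: (single bag)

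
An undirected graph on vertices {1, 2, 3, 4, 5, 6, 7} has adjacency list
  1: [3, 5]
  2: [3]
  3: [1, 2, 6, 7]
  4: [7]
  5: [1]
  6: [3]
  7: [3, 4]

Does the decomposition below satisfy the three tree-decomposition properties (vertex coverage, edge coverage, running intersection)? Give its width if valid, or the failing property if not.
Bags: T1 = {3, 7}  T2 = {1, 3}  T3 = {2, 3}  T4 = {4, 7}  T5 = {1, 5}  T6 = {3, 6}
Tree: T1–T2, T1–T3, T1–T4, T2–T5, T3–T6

Vertex coverage: the bags together contain {1, 2, 3, 4, 5, 6, 7}, the full vertex set. Edge coverage: each edge of G has both endpoints in at least one bag. Running intersection: for every vertex, the bags containing it form a connected subtree. All three properties hold, so this is a valid tree decomposition of width max|bag| − 1 = 1, and hence tw(G) ≤ 1.

Yes; width 1.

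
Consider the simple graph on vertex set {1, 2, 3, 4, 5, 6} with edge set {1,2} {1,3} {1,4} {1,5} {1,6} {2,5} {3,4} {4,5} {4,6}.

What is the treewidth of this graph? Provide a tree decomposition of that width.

Treewidth 2.
One such decomposition:
Bags: B1 = {1, 3, 4}  B2 = {1, 4, 5}  B3 = {1, 2, 5}  B4 = {1, 4, 6}
Tree: B1–B2, B2–B3, B2–B4

Each bag holds 3 vertices, so the decomposition has width 2, which upper-bounds the treewidth. Conversely, {1, 2, 5} is a clique of size 3, and the vertices of any clique must share a bag in every tree decomposition; so some bag has ≥ 3 vertices and tw(G) ≥ 2. Combining the bounds, tw(G) = 2.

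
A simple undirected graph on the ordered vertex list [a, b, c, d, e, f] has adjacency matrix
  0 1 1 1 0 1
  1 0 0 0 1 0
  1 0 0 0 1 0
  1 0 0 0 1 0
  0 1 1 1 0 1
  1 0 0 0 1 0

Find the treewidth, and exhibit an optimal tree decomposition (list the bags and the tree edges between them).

Treewidth 2.
One such decomposition:
Bags: B1 = {a, e, f}  B2 = {a, c, e}  B3 = {a, b, e}  B4 = {a, d, e}
Tree: B1–B2, B2–B3, B3–B4

Each bag holds 3 vertices, so the decomposition has width 2, which upper-bounds the treewidth. Since f–e–c–a–f is a cycle in G, G is not acyclic. Forests are exactly the graphs of treewidth ≤ 1, so tw(G) ≥ 2. Hence tw(G) = 2 exactly.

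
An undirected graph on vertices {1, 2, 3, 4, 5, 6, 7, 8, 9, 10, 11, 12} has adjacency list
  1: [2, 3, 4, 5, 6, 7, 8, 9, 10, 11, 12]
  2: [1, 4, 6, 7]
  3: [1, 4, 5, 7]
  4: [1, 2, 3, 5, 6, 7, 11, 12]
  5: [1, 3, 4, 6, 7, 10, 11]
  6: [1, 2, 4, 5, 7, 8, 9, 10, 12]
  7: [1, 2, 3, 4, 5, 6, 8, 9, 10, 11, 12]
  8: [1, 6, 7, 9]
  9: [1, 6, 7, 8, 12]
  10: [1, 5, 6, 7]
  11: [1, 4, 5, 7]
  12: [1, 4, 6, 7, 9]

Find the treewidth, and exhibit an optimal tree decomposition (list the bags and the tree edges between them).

Every bag has size at most 5, so the width is 5 − 1 = 4 and tw(G) ≤ 4. On the other hand G contains the 5-clique {1, 4, 5, 7, 11}. A clique must lie in a single bag of any decomposition, so no decomposition can have width below 4. Hence tw(G) = 4 exactly.

Treewidth 4.
One such decomposition:
Bags: B1 = {1, 4, 6, 7, 12}  B2 = {1, 4, 5, 6, 7}  B3 = {1, 6, 7, 9, 12}  B4 = {1, 6, 7, 8, 9}  B5 = {1, 3, 4, 5, 7}  B6 = {1, 5, 6, 7, 10}  B7 = {1, 2, 4, 6, 7}  B8 = {1, 4, 5, 7, 11}
Tree: B1–B2, B1–B3, B3–B4, B2–B5, B2–B6, B2–B7, B2–B8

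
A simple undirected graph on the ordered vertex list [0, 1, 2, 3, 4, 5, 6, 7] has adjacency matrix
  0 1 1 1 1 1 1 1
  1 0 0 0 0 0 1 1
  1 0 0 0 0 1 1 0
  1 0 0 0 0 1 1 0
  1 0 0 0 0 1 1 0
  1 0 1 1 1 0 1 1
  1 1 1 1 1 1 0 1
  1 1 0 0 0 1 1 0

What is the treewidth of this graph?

A width-3 tree decomposition is:
Bags: B1 = {0, 4, 5, 6}  B2 = {0, 2, 5, 6}  B3 = {0, 5, 6, 7}  B4 = {0, 3, 5, 6}  B5 = {0, 1, 6, 7}
Tree: B1–B2, B1–B3, B2–B4, B3–B5
The largest bag has 4 vertices, giving width 3; this decomposition certifies tw(G) ≤ 3. For the lower bound, the 4 vertices {0, 1, 6, 7} are pairwise adjacent, and any tree decomposition puts a clique entirely inside one bag — forcing width ≥ 3. The upper and lower bounds meet at 3, so that is the treewidth.

3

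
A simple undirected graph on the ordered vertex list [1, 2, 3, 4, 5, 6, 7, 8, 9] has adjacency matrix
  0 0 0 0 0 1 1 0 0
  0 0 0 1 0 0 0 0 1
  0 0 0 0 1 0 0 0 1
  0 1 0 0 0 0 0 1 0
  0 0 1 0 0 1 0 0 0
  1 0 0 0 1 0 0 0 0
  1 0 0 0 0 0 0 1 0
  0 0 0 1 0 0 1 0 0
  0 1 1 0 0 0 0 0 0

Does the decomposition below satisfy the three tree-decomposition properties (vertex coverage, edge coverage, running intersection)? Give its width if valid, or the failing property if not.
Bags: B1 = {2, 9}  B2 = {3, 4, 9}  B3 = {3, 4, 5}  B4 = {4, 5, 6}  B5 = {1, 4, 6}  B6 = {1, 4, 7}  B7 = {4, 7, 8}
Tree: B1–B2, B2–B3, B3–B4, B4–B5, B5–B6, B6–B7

A tree decomposition must satisfy three properties: every vertex lies in some bag; for every edge, both endpoints lie together in some bag; and for every vertex, the bags containing it form a connected subtree. Here edge (4,2) lies in no bag, so the decomposition is invalid.

No — edge (4,2) lies in no bag.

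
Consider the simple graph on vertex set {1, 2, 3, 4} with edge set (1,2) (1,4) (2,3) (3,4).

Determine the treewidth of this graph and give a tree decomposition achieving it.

Treewidth 2.
Bags: B1 = {1, 2, 3}  B2 = {1, 3, 4}
Tree: B1–B2

Every bag has size at most 3, so the width is 3 − 1 = 2 and tw(G) ≤ 2. For the lower bound, G contains the cycle 1–2–3–4–1, so G is not a forest; only forests have treewidth ≤ 1, hence tw(G) ≥ 2. Hence tw(G) = 2 exactly.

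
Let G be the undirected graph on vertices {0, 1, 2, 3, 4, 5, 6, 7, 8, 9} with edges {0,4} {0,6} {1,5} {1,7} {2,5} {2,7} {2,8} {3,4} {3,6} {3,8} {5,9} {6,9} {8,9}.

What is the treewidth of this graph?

A width-2 tree decomposition is:
Bags: B1 = {1, 5, 7}  B2 = {2, 5, 7}  B3 = {2, 5, 9}  B4 = {2, 8, 9}  B5 = {6, 8, 9}  B6 = {3, 6, 8}  B7 = {0, 3, 6}  B8 = {0, 3, 4}
Tree: B1–B2, B2–B3, B3–B4, B4–B5, B5–B6, B6–B7, B7–B8
Every bag has size at most 3, so the width is 3 − 1 = 2 and tw(G) ≤ 2. The edges 1–7–2–5–1 form a cycle, so G is not a tree and its treewidth is at least 2. Combining the bounds, tw(G) = 2.

2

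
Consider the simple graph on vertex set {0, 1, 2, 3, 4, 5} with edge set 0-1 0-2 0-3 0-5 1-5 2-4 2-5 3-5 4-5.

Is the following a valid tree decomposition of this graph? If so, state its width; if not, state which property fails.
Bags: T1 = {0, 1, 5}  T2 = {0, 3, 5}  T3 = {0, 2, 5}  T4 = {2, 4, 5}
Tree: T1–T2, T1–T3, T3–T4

Yes; width 2.

Vertex coverage: the bags together contain {0, 1, 2, 3, 4, 5}, the full vertex set. Edge coverage: each edge of G has both endpoints in at least one bag. Running intersection: for every vertex, the bags containing it form a connected subtree. All three properties hold, so this is a valid tree decomposition of width max|bag| − 1 = 2, and hence tw(G) ≤ 2.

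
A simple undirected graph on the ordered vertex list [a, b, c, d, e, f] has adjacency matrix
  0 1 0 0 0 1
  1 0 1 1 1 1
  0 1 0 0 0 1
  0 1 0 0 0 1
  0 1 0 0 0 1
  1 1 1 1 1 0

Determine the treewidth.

2

A width-2 tree decomposition is:
Bags: B1 = {b, d, f}  B2 = {a, b, f}  B3 = {b, e, f}  B4 = {b, c, f}
Tree: B1–B2, B1–B3, B1–B4
The largest bag has 3 vertices, giving width 2; this decomposition certifies tw(G) ≤ 2. On the other hand G contains the 3-clique {b, d, f}. A clique must lie in a single bag of any decomposition, so no decomposition can have width below 2. Therefore the treewidth is 2.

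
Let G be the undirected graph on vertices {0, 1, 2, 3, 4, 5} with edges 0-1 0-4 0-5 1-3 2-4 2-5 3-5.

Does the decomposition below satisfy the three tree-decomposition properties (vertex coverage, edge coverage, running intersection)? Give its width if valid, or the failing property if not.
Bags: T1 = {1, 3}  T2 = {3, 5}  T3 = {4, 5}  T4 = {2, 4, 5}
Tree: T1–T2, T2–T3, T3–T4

A tree decomposition must satisfy three properties: every vertex lies in some bag; for every edge, both endpoints lie together in some bag; and for every vertex, the bags containing it form a connected subtree. Here vertex 0 appears in no bag, so the decomposition is invalid.

No — vertex 0 appears in no bag.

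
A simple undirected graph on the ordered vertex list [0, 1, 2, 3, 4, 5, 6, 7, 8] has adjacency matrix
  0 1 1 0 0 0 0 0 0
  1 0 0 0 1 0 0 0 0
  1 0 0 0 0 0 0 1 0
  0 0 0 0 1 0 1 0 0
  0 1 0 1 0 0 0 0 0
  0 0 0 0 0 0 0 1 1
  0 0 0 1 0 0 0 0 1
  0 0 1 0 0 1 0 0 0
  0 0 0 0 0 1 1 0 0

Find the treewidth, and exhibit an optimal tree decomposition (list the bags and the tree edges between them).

The largest bag has 3 vertices, giving width 2; this decomposition certifies tw(G) ≤ 2. The edges 1–0–2–7–5–8–6–3–4–1 form a cycle, so G is not a tree and its treewidth is at least 2. Combining the bounds, tw(G) = 2.

Treewidth 2.
One optimal decomposition is:
Bags: B1 = {0, 1, 2}  B2 = {1, 2, 7}  B3 = {1, 5, 7}  B4 = {1, 5, 8}  B5 = {1, 6, 8}  B6 = {1, 3, 6}  B7 = {1, 3, 4}
Tree: B1–B2, B2–B3, B3–B4, B4–B5, B5–B6, B6–B7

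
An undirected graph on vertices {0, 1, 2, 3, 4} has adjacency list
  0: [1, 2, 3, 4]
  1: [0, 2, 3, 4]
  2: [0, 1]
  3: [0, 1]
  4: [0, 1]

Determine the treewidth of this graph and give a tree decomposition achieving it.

The largest bag has 3 vertices, giving width 2; this decomposition certifies tw(G) ≤ 2. For the lower bound, the 3 vertices {0, 1, 2} are pairwise adjacent, and any tree decomposition puts a clique entirely inside one bag — forcing width ≥ 2. Therefore the treewidth is 2.

Treewidth 2.
Bags: B1 = {0, 1, 3}  B2 = {0, 1, 4}  B3 = {0, 1, 2}
Tree: B1–B2, B2–B3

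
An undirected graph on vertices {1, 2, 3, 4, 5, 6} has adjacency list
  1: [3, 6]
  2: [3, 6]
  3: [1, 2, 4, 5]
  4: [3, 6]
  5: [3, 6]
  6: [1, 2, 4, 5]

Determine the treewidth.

2

A width-2 tree decomposition is:
Bags: B1 = {3, 5, 6}  B2 = {2, 3, 6}  B3 = {3, 4, 6}  B4 = {1, 3, 6}
Tree: B1–B2, B2–B3, B3–B4
Each bag holds 3 vertices, so the decomposition has width 2, which upper-bounds the treewidth. The edges 6–5–3–2–6 form a cycle, so G is not a tree and its treewidth is at least 2. The upper and lower bounds meet at 2, so that is the treewidth.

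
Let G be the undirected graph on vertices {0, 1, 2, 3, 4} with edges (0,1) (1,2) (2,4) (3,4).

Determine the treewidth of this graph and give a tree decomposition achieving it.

Treewidth 1.
One optimal decomposition is:
Bags: B1 = {0, 1}  B2 = {1, 2}  B3 = {2, 4}  B4 = {3, 4}
Tree: B1–B2, B2–B3, B3–B4

The largest bag has 2 vertices, giving width 1; this decomposition certifies tw(G) ≤ 1. Since G has at least one edge (e.g. 0–1), it is not an edgeless graph, so tw(G) ≥ 1. Therefore the treewidth is 1.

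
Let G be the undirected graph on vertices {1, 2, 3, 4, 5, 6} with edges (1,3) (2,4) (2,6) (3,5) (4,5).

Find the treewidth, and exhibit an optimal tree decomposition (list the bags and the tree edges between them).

Each bag holds 2 vertices, so the decomposition has width 1, which upper-bounds the treewidth. G has an edge, so its treewidth is at least 1. Combining the bounds, tw(G) = 1.

Treewidth 1.
One such decomposition:
Bags: B1 = {2, 6}  B2 = {2, 4}  B3 = {4, 5}  B4 = {3, 5}  B5 = {1, 3}
Tree: B1–B2, B2–B3, B3–B4, B4–B5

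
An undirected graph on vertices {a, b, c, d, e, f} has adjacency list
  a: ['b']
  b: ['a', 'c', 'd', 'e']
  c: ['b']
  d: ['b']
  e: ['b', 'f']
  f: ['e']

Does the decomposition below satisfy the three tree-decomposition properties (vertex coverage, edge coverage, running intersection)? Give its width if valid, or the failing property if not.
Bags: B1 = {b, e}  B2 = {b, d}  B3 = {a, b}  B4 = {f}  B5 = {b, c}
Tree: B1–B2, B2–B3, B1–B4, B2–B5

No — edge (e,f) lies in no bag.

A tree decomposition must satisfy three properties: every vertex lies in some bag; for every edge, both endpoints lie together in some bag; and for every vertex, the bags containing it form a connected subtree. Here edge (e,f) lies in no bag, so the decomposition is invalid.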